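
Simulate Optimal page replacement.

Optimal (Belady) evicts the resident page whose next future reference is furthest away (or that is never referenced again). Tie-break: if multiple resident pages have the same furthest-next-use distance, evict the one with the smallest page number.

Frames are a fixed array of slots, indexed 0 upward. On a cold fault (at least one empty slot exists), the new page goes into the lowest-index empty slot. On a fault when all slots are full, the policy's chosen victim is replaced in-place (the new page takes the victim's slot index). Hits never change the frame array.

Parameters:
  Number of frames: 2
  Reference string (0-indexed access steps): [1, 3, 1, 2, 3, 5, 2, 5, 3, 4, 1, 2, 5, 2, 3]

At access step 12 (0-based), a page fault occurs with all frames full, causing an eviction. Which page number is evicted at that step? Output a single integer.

Step 0: ref 1 -> FAULT, frames=[1,-]
Step 1: ref 3 -> FAULT, frames=[1,3]
Step 2: ref 1 -> HIT, frames=[1,3]
Step 3: ref 2 -> FAULT, evict 1, frames=[2,3]
Step 4: ref 3 -> HIT, frames=[2,3]
Step 5: ref 5 -> FAULT, evict 3, frames=[2,5]
Step 6: ref 2 -> HIT, frames=[2,5]
Step 7: ref 5 -> HIT, frames=[2,5]
Step 8: ref 3 -> FAULT, evict 5, frames=[2,3]
Step 9: ref 4 -> FAULT, evict 3, frames=[2,4]
Step 10: ref 1 -> FAULT, evict 4, frames=[2,1]
Step 11: ref 2 -> HIT, frames=[2,1]
Step 12: ref 5 -> FAULT, evict 1, frames=[2,5]
At step 12: evicted page 1

Answer: 1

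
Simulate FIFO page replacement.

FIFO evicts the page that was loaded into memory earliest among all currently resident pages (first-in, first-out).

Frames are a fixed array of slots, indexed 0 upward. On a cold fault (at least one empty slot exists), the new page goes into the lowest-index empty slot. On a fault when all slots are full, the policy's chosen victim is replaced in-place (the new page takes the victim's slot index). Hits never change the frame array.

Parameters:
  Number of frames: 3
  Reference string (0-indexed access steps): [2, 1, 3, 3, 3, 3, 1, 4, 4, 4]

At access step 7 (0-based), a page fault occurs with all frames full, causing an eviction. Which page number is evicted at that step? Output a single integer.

Step 0: ref 2 -> FAULT, frames=[2,-,-]
Step 1: ref 1 -> FAULT, frames=[2,1,-]
Step 2: ref 3 -> FAULT, frames=[2,1,3]
Step 3: ref 3 -> HIT, frames=[2,1,3]
Step 4: ref 3 -> HIT, frames=[2,1,3]
Step 5: ref 3 -> HIT, frames=[2,1,3]
Step 6: ref 1 -> HIT, frames=[2,1,3]
Step 7: ref 4 -> FAULT, evict 2, frames=[4,1,3]
At step 7: evicted page 2

Answer: 2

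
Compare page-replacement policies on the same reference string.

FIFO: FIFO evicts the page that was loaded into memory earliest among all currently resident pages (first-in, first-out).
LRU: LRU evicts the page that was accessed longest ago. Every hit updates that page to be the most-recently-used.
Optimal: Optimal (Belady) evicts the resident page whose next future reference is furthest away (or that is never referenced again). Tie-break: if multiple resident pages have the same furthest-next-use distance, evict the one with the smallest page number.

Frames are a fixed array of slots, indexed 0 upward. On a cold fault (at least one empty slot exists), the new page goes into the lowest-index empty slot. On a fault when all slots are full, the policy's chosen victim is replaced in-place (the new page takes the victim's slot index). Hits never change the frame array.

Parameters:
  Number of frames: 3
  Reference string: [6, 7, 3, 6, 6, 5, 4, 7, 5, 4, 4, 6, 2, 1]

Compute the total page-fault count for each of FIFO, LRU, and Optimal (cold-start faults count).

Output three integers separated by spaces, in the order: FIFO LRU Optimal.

Answer: 9 9 8

Derivation:
--- FIFO ---
  step 0: ref 6 -> FAULT, frames=[6,-,-] (faults so far: 1)
  step 1: ref 7 -> FAULT, frames=[6,7,-] (faults so far: 2)
  step 2: ref 3 -> FAULT, frames=[6,7,3] (faults so far: 3)
  step 3: ref 6 -> HIT, frames=[6,7,3] (faults so far: 3)
  step 4: ref 6 -> HIT, frames=[6,7,3] (faults so far: 3)
  step 5: ref 5 -> FAULT, evict 6, frames=[5,7,3] (faults so far: 4)
  step 6: ref 4 -> FAULT, evict 7, frames=[5,4,3] (faults so far: 5)
  step 7: ref 7 -> FAULT, evict 3, frames=[5,4,7] (faults so far: 6)
  step 8: ref 5 -> HIT, frames=[5,4,7] (faults so far: 6)
  step 9: ref 4 -> HIT, frames=[5,4,7] (faults so far: 6)
  step 10: ref 4 -> HIT, frames=[5,4,7] (faults so far: 6)
  step 11: ref 6 -> FAULT, evict 5, frames=[6,4,7] (faults so far: 7)
  step 12: ref 2 -> FAULT, evict 4, frames=[6,2,7] (faults so far: 8)
  step 13: ref 1 -> FAULT, evict 7, frames=[6,2,1] (faults so far: 9)
  FIFO total faults: 9
--- LRU ---
  step 0: ref 6 -> FAULT, frames=[6,-,-] (faults so far: 1)
  step 1: ref 7 -> FAULT, frames=[6,7,-] (faults so far: 2)
  step 2: ref 3 -> FAULT, frames=[6,7,3] (faults so far: 3)
  step 3: ref 6 -> HIT, frames=[6,7,3] (faults so far: 3)
  step 4: ref 6 -> HIT, frames=[6,7,3] (faults so far: 3)
  step 5: ref 5 -> FAULT, evict 7, frames=[6,5,3] (faults so far: 4)
  step 6: ref 4 -> FAULT, evict 3, frames=[6,5,4] (faults so far: 5)
  step 7: ref 7 -> FAULT, evict 6, frames=[7,5,4] (faults so far: 6)
  step 8: ref 5 -> HIT, frames=[7,5,4] (faults so far: 6)
  step 9: ref 4 -> HIT, frames=[7,5,4] (faults so far: 6)
  step 10: ref 4 -> HIT, frames=[7,5,4] (faults so far: 6)
  step 11: ref 6 -> FAULT, evict 7, frames=[6,5,4] (faults so far: 7)
  step 12: ref 2 -> FAULT, evict 5, frames=[6,2,4] (faults so far: 8)
  step 13: ref 1 -> FAULT, evict 4, frames=[6,2,1] (faults so far: 9)
  LRU total faults: 9
--- Optimal ---
  step 0: ref 6 -> FAULT, frames=[6,-,-] (faults so far: 1)
  step 1: ref 7 -> FAULT, frames=[6,7,-] (faults so far: 2)
  step 2: ref 3 -> FAULT, frames=[6,7,3] (faults so far: 3)
  step 3: ref 6 -> HIT, frames=[6,7,3] (faults so far: 3)
  step 4: ref 6 -> HIT, frames=[6,7,3] (faults so far: 3)
  step 5: ref 5 -> FAULT, evict 3, frames=[6,7,5] (faults so far: 4)
  step 6: ref 4 -> FAULT, evict 6, frames=[4,7,5] (faults so far: 5)
  step 7: ref 7 -> HIT, frames=[4,7,5] (faults so far: 5)
  step 8: ref 5 -> HIT, frames=[4,7,5] (faults so far: 5)
  step 9: ref 4 -> HIT, frames=[4,7,5] (faults so far: 5)
  step 10: ref 4 -> HIT, frames=[4,7,5] (faults so far: 5)
  step 11: ref 6 -> FAULT, evict 4, frames=[6,7,5] (faults so far: 6)
  step 12: ref 2 -> FAULT, evict 5, frames=[6,7,2] (faults so far: 7)
  step 13: ref 1 -> FAULT, evict 2, frames=[6,7,1] (faults so far: 8)
  Optimal total faults: 8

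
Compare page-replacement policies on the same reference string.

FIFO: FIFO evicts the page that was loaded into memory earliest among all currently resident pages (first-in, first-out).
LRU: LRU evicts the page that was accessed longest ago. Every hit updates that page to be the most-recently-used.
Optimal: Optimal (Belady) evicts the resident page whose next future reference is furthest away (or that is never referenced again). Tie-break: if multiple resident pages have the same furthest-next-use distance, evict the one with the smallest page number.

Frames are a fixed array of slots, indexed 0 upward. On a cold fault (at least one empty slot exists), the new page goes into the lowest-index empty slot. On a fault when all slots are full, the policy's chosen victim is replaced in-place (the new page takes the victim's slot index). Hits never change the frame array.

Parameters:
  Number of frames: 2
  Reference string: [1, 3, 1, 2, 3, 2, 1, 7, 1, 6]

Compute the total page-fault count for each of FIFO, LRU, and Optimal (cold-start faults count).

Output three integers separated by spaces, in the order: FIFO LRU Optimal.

Answer: 6 7 6

Derivation:
--- FIFO ---
  step 0: ref 1 -> FAULT, frames=[1,-] (faults so far: 1)
  step 1: ref 3 -> FAULT, frames=[1,3] (faults so far: 2)
  step 2: ref 1 -> HIT, frames=[1,3] (faults so far: 2)
  step 3: ref 2 -> FAULT, evict 1, frames=[2,3] (faults so far: 3)
  step 4: ref 3 -> HIT, frames=[2,3] (faults so far: 3)
  step 5: ref 2 -> HIT, frames=[2,3] (faults so far: 3)
  step 6: ref 1 -> FAULT, evict 3, frames=[2,1] (faults so far: 4)
  step 7: ref 7 -> FAULT, evict 2, frames=[7,1] (faults so far: 5)
  step 8: ref 1 -> HIT, frames=[7,1] (faults so far: 5)
  step 9: ref 6 -> FAULT, evict 1, frames=[7,6] (faults so far: 6)
  FIFO total faults: 6
--- LRU ---
  step 0: ref 1 -> FAULT, frames=[1,-] (faults so far: 1)
  step 1: ref 3 -> FAULT, frames=[1,3] (faults so far: 2)
  step 2: ref 1 -> HIT, frames=[1,3] (faults so far: 2)
  step 3: ref 2 -> FAULT, evict 3, frames=[1,2] (faults so far: 3)
  step 4: ref 3 -> FAULT, evict 1, frames=[3,2] (faults so far: 4)
  step 5: ref 2 -> HIT, frames=[3,2] (faults so far: 4)
  step 6: ref 1 -> FAULT, evict 3, frames=[1,2] (faults so far: 5)
  step 7: ref 7 -> FAULT, evict 2, frames=[1,7] (faults so far: 6)
  step 8: ref 1 -> HIT, frames=[1,7] (faults so far: 6)
  step 9: ref 6 -> FAULT, evict 7, frames=[1,6] (faults so far: 7)
  LRU total faults: 7
--- Optimal ---
  step 0: ref 1 -> FAULT, frames=[1,-] (faults so far: 1)
  step 1: ref 3 -> FAULT, frames=[1,3] (faults so far: 2)
  step 2: ref 1 -> HIT, frames=[1,3] (faults so far: 2)
  step 3: ref 2 -> FAULT, evict 1, frames=[2,3] (faults so far: 3)
  step 4: ref 3 -> HIT, frames=[2,3] (faults so far: 3)
  step 5: ref 2 -> HIT, frames=[2,3] (faults so far: 3)
  step 6: ref 1 -> FAULT, evict 2, frames=[1,3] (faults so far: 4)
  step 7: ref 7 -> FAULT, evict 3, frames=[1,7] (faults so far: 5)
  step 8: ref 1 -> HIT, frames=[1,7] (faults so far: 5)
  step 9: ref 6 -> FAULT, evict 1, frames=[6,7] (faults so far: 6)
  Optimal total faults: 6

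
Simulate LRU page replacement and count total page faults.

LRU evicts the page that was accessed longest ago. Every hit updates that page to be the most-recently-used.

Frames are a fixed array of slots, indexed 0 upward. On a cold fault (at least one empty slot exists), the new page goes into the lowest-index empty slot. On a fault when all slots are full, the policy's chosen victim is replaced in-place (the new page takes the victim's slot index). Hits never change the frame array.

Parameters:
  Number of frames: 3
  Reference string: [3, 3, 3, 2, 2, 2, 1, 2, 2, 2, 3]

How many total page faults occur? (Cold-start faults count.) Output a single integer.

Answer: 3

Derivation:
Step 0: ref 3 → FAULT, frames=[3,-,-]
Step 1: ref 3 → HIT, frames=[3,-,-]
Step 2: ref 3 → HIT, frames=[3,-,-]
Step 3: ref 2 → FAULT, frames=[3,2,-]
Step 4: ref 2 → HIT, frames=[3,2,-]
Step 5: ref 2 → HIT, frames=[3,2,-]
Step 6: ref 1 → FAULT, frames=[3,2,1]
Step 7: ref 2 → HIT, frames=[3,2,1]
Step 8: ref 2 → HIT, frames=[3,2,1]
Step 9: ref 2 → HIT, frames=[3,2,1]
Step 10: ref 3 → HIT, frames=[3,2,1]
Total faults: 3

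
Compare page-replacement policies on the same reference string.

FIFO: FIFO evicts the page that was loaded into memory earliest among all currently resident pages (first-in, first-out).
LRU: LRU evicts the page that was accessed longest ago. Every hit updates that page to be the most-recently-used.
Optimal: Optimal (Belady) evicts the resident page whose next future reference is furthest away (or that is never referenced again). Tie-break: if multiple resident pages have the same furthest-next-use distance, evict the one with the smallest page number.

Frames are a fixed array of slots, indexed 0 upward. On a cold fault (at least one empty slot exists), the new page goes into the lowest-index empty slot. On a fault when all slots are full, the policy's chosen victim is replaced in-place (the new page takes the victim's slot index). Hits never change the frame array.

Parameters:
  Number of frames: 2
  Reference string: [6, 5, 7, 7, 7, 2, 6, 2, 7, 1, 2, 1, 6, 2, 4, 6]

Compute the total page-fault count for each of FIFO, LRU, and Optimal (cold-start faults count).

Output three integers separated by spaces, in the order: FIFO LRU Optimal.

--- FIFO ---
  step 0: ref 6 -> FAULT, frames=[6,-] (faults so far: 1)
  step 1: ref 5 -> FAULT, frames=[6,5] (faults so far: 2)
  step 2: ref 7 -> FAULT, evict 6, frames=[7,5] (faults so far: 3)
  step 3: ref 7 -> HIT, frames=[7,5] (faults so far: 3)
  step 4: ref 7 -> HIT, frames=[7,5] (faults so far: 3)
  step 5: ref 2 -> FAULT, evict 5, frames=[7,2] (faults so far: 4)
  step 6: ref 6 -> FAULT, evict 7, frames=[6,2] (faults so far: 5)
  step 7: ref 2 -> HIT, frames=[6,2] (faults so far: 5)
  step 8: ref 7 -> FAULT, evict 2, frames=[6,7] (faults so far: 6)
  step 9: ref 1 -> FAULT, evict 6, frames=[1,7] (faults so far: 7)
  step 10: ref 2 -> FAULT, evict 7, frames=[1,2] (faults so far: 8)
  step 11: ref 1 -> HIT, frames=[1,2] (faults so far: 8)
  step 12: ref 6 -> FAULT, evict 1, frames=[6,2] (faults so far: 9)
  step 13: ref 2 -> HIT, frames=[6,2] (faults so far: 9)
  step 14: ref 4 -> FAULT, evict 2, frames=[6,4] (faults so far: 10)
  step 15: ref 6 -> HIT, frames=[6,4] (faults so far: 10)
  FIFO total faults: 10
--- LRU ---
  step 0: ref 6 -> FAULT, frames=[6,-] (faults so far: 1)
  step 1: ref 5 -> FAULT, frames=[6,5] (faults so far: 2)
  step 2: ref 7 -> FAULT, evict 6, frames=[7,5] (faults so far: 3)
  step 3: ref 7 -> HIT, frames=[7,5] (faults so far: 3)
  step 4: ref 7 -> HIT, frames=[7,5] (faults so far: 3)
  step 5: ref 2 -> FAULT, evict 5, frames=[7,2] (faults so far: 4)
  step 6: ref 6 -> FAULT, evict 7, frames=[6,2] (faults so far: 5)
  step 7: ref 2 -> HIT, frames=[6,2] (faults so far: 5)
  step 8: ref 7 -> FAULT, evict 6, frames=[7,2] (faults so far: 6)
  step 9: ref 1 -> FAULT, evict 2, frames=[7,1] (faults so far: 7)
  step 10: ref 2 -> FAULT, evict 7, frames=[2,1] (faults so far: 8)
  step 11: ref 1 -> HIT, frames=[2,1] (faults so far: 8)
  step 12: ref 6 -> FAULT, evict 2, frames=[6,1] (faults so far: 9)
  step 13: ref 2 -> FAULT, evict 1, frames=[6,2] (faults so far: 10)
  step 14: ref 4 -> FAULT, evict 6, frames=[4,2] (faults so far: 11)
  step 15: ref 6 -> FAULT, evict 2, frames=[4,6] (faults so far: 12)
  LRU total faults: 12
--- Optimal ---
  step 0: ref 6 -> FAULT, frames=[6,-] (faults so far: 1)
  step 1: ref 5 -> FAULT, frames=[6,5] (faults so far: 2)
  step 2: ref 7 -> FAULT, evict 5, frames=[6,7] (faults so far: 3)
  step 3: ref 7 -> HIT, frames=[6,7] (faults so far: 3)
  step 4: ref 7 -> HIT, frames=[6,7] (faults so far: 3)
  step 5: ref 2 -> FAULT, evict 7, frames=[6,2] (faults so far: 4)
  step 6: ref 6 -> HIT, frames=[6,2] (faults so far: 4)
  step 7: ref 2 -> HIT, frames=[6,2] (faults so far: 4)
  step 8: ref 7 -> FAULT, evict 6, frames=[7,2] (faults so far: 5)
  step 9: ref 1 -> FAULT, evict 7, frames=[1,2] (faults so far: 6)
  step 10: ref 2 -> HIT, frames=[1,2] (faults so far: 6)
  step 11: ref 1 -> HIT, frames=[1,2] (faults so far: 6)
  step 12: ref 6 -> FAULT, evict 1, frames=[6,2] (faults so far: 7)
  step 13: ref 2 -> HIT, frames=[6,2] (faults so far: 7)
  step 14: ref 4 -> FAULT, evict 2, frames=[6,4] (faults so far: 8)
  step 15: ref 6 -> HIT, frames=[6,4] (faults so far: 8)
  Optimal total faults: 8

Answer: 10 12 8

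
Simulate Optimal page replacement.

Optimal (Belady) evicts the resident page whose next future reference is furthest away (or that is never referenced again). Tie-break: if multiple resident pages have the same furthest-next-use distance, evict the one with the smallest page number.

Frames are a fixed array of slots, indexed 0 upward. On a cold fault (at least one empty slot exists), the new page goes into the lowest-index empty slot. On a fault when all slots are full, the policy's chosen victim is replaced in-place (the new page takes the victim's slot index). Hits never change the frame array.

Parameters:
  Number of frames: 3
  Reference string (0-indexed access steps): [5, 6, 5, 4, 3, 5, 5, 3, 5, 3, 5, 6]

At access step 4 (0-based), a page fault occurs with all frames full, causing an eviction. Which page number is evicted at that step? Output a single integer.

Answer: 4

Derivation:
Step 0: ref 5 -> FAULT, frames=[5,-,-]
Step 1: ref 6 -> FAULT, frames=[5,6,-]
Step 2: ref 5 -> HIT, frames=[5,6,-]
Step 3: ref 4 -> FAULT, frames=[5,6,4]
Step 4: ref 3 -> FAULT, evict 4, frames=[5,6,3]
At step 4: evicted page 4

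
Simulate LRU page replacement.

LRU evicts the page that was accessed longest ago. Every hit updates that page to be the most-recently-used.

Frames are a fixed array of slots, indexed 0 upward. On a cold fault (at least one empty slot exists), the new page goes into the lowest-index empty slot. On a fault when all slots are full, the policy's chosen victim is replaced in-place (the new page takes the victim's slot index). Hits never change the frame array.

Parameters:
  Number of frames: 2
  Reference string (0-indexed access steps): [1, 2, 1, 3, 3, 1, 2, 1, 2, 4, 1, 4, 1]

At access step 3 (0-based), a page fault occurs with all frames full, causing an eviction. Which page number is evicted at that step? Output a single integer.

Step 0: ref 1 -> FAULT, frames=[1,-]
Step 1: ref 2 -> FAULT, frames=[1,2]
Step 2: ref 1 -> HIT, frames=[1,2]
Step 3: ref 3 -> FAULT, evict 2, frames=[1,3]
At step 3: evicted page 2

Answer: 2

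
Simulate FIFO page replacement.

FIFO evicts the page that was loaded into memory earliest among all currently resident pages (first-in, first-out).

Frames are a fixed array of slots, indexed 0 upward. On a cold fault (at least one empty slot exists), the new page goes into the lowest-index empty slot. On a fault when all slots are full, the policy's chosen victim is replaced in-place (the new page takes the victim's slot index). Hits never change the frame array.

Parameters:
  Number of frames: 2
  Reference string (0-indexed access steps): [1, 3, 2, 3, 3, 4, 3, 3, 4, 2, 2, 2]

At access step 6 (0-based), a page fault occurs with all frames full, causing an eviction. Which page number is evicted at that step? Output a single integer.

Step 0: ref 1 -> FAULT, frames=[1,-]
Step 1: ref 3 -> FAULT, frames=[1,3]
Step 2: ref 2 -> FAULT, evict 1, frames=[2,3]
Step 3: ref 3 -> HIT, frames=[2,3]
Step 4: ref 3 -> HIT, frames=[2,3]
Step 5: ref 4 -> FAULT, evict 3, frames=[2,4]
Step 6: ref 3 -> FAULT, evict 2, frames=[3,4]
At step 6: evicted page 2

Answer: 2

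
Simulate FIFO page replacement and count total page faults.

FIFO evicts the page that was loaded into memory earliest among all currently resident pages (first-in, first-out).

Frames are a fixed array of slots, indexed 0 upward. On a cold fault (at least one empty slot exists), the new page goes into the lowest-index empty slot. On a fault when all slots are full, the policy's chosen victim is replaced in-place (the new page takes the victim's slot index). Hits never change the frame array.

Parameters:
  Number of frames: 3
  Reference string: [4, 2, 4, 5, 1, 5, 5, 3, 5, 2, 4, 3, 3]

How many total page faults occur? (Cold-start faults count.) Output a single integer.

Answer: 7

Derivation:
Step 0: ref 4 → FAULT, frames=[4,-,-]
Step 1: ref 2 → FAULT, frames=[4,2,-]
Step 2: ref 4 → HIT, frames=[4,2,-]
Step 3: ref 5 → FAULT, frames=[4,2,5]
Step 4: ref 1 → FAULT (evict 4), frames=[1,2,5]
Step 5: ref 5 → HIT, frames=[1,2,5]
Step 6: ref 5 → HIT, frames=[1,2,5]
Step 7: ref 3 → FAULT (evict 2), frames=[1,3,5]
Step 8: ref 5 → HIT, frames=[1,3,5]
Step 9: ref 2 → FAULT (evict 5), frames=[1,3,2]
Step 10: ref 4 → FAULT (evict 1), frames=[4,3,2]
Step 11: ref 3 → HIT, frames=[4,3,2]
Step 12: ref 3 → HIT, frames=[4,3,2]
Total faults: 7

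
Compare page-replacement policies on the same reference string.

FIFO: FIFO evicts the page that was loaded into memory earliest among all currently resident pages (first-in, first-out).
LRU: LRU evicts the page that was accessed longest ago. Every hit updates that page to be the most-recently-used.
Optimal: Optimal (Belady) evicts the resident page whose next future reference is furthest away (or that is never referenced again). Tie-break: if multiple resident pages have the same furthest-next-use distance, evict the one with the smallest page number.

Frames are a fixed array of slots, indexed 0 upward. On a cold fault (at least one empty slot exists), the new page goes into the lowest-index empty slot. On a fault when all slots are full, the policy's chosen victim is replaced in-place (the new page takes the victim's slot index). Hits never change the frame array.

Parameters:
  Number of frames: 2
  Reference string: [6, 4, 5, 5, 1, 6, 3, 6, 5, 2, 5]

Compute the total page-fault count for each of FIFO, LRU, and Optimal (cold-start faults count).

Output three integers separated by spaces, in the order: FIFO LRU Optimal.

--- FIFO ---
  step 0: ref 6 -> FAULT, frames=[6,-] (faults so far: 1)
  step 1: ref 4 -> FAULT, frames=[6,4] (faults so far: 2)
  step 2: ref 5 -> FAULT, evict 6, frames=[5,4] (faults so far: 3)
  step 3: ref 5 -> HIT, frames=[5,4] (faults so far: 3)
  step 4: ref 1 -> FAULT, evict 4, frames=[5,1] (faults so far: 4)
  step 5: ref 6 -> FAULT, evict 5, frames=[6,1] (faults so far: 5)
  step 6: ref 3 -> FAULT, evict 1, frames=[6,3] (faults so far: 6)
  step 7: ref 6 -> HIT, frames=[6,3] (faults so far: 6)
  step 8: ref 5 -> FAULT, evict 6, frames=[5,3] (faults so far: 7)
  step 9: ref 2 -> FAULT, evict 3, frames=[5,2] (faults so far: 8)
  step 10: ref 5 -> HIT, frames=[5,2] (faults so far: 8)
  FIFO total faults: 8
--- LRU ---
  step 0: ref 6 -> FAULT, frames=[6,-] (faults so far: 1)
  step 1: ref 4 -> FAULT, frames=[6,4] (faults so far: 2)
  step 2: ref 5 -> FAULT, evict 6, frames=[5,4] (faults so far: 3)
  step 3: ref 5 -> HIT, frames=[5,4] (faults so far: 3)
  step 4: ref 1 -> FAULT, evict 4, frames=[5,1] (faults so far: 4)
  step 5: ref 6 -> FAULT, evict 5, frames=[6,1] (faults so far: 5)
  step 6: ref 3 -> FAULT, evict 1, frames=[6,3] (faults so far: 6)
  step 7: ref 6 -> HIT, frames=[6,3] (faults so far: 6)
  step 8: ref 5 -> FAULT, evict 3, frames=[6,5] (faults so far: 7)
  step 9: ref 2 -> FAULT, evict 6, frames=[2,5] (faults so far: 8)
  step 10: ref 5 -> HIT, frames=[2,5] (faults so far: 8)
  LRU total faults: 8
--- Optimal ---
  step 0: ref 6 -> FAULT, frames=[6,-] (faults so far: 1)
  step 1: ref 4 -> FAULT, frames=[6,4] (faults so far: 2)
  step 2: ref 5 -> FAULT, evict 4, frames=[6,5] (faults so far: 3)
  step 3: ref 5 -> HIT, frames=[6,5] (faults so far: 3)
  step 4: ref 1 -> FAULT, evict 5, frames=[6,1] (faults so far: 4)
  step 5: ref 6 -> HIT, frames=[6,1] (faults so far: 4)
  step 6: ref 3 -> FAULT, evict 1, frames=[6,3] (faults so far: 5)
  step 7: ref 6 -> HIT, frames=[6,3] (faults so far: 5)
  step 8: ref 5 -> FAULT, evict 3, frames=[6,5] (faults so far: 6)
  step 9: ref 2 -> FAULT, evict 6, frames=[2,5] (faults so far: 7)
  step 10: ref 5 -> HIT, frames=[2,5] (faults so far: 7)
  Optimal total faults: 7

Answer: 8 8 7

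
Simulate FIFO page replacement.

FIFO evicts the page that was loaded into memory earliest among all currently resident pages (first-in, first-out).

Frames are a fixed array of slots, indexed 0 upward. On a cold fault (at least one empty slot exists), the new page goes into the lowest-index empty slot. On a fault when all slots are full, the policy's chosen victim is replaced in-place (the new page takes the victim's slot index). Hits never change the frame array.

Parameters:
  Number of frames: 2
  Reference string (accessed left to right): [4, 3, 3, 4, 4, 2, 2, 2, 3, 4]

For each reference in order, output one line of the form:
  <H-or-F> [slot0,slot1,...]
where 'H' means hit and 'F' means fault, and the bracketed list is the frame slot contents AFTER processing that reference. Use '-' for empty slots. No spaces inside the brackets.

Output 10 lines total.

F [4,-]
F [4,3]
H [4,3]
H [4,3]
H [4,3]
F [2,3]
H [2,3]
H [2,3]
H [2,3]
F [2,4]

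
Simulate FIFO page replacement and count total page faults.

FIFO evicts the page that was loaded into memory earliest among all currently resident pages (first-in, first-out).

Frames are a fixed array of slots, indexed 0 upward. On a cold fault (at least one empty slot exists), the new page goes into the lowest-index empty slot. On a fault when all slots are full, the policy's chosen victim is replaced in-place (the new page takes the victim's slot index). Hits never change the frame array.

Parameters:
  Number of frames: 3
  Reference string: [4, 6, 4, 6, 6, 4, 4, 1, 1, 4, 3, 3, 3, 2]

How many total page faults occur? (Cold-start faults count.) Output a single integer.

Answer: 5

Derivation:
Step 0: ref 4 → FAULT, frames=[4,-,-]
Step 1: ref 6 → FAULT, frames=[4,6,-]
Step 2: ref 4 → HIT, frames=[4,6,-]
Step 3: ref 6 → HIT, frames=[4,6,-]
Step 4: ref 6 → HIT, frames=[4,6,-]
Step 5: ref 4 → HIT, frames=[4,6,-]
Step 6: ref 4 → HIT, frames=[4,6,-]
Step 7: ref 1 → FAULT, frames=[4,6,1]
Step 8: ref 1 → HIT, frames=[4,6,1]
Step 9: ref 4 → HIT, frames=[4,6,1]
Step 10: ref 3 → FAULT (evict 4), frames=[3,6,1]
Step 11: ref 3 → HIT, frames=[3,6,1]
Step 12: ref 3 → HIT, frames=[3,6,1]
Step 13: ref 2 → FAULT (evict 6), frames=[3,2,1]
Total faults: 5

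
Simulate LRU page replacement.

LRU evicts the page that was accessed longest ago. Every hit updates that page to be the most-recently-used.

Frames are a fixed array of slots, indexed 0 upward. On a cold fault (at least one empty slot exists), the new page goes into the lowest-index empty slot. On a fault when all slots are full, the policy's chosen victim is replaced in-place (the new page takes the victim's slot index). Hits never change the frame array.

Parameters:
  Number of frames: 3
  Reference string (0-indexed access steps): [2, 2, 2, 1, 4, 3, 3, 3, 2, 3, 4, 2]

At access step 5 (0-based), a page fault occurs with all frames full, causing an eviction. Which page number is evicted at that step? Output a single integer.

Answer: 2

Derivation:
Step 0: ref 2 -> FAULT, frames=[2,-,-]
Step 1: ref 2 -> HIT, frames=[2,-,-]
Step 2: ref 2 -> HIT, frames=[2,-,-]
Step 3: ref 1 -> FAULT, frames=[2,1,-]
Step 4: ref 4 -> FAULT, frames=[2,1,4]
Step 5: ref 3 -> FAULT, evict 2, frames=[3,1,4]
At step 5: evicted page 2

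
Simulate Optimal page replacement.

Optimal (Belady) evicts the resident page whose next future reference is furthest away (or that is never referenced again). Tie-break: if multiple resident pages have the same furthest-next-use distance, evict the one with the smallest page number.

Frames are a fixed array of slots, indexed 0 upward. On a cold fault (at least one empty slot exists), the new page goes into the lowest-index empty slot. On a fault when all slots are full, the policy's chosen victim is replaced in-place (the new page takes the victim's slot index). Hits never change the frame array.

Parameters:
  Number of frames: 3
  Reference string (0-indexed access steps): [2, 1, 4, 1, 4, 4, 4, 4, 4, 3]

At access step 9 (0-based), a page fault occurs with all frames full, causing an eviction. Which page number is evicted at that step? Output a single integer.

Step 0: ref 2 -> FAULT, frames=[2,-,-]
Step 1: ref 1 -> FAULT, frames=[2,1,-]
Step 2: ref 4 -> FAULT, frames=[2,1,4]
Step 3: ref 1 -> HIT, frames=[2,1,4]
Step 4: ref 4 -> HIT, frames=[2,1,4]
Step 5: ref 4 -> HIT, frames=[2,1,4]
Step 6: ref 4 -> HIT, frames=[2,1,4]
Step 7: ref 4 -> HIT, frames=[2,1,4]
Step 8: ref 4 -> HIT, frames=[2,1,4]
Step 9: ref 3 -> FAULT, evict 1, frames=[2,3,4]
At step 9: evicted page 1

Answer: 1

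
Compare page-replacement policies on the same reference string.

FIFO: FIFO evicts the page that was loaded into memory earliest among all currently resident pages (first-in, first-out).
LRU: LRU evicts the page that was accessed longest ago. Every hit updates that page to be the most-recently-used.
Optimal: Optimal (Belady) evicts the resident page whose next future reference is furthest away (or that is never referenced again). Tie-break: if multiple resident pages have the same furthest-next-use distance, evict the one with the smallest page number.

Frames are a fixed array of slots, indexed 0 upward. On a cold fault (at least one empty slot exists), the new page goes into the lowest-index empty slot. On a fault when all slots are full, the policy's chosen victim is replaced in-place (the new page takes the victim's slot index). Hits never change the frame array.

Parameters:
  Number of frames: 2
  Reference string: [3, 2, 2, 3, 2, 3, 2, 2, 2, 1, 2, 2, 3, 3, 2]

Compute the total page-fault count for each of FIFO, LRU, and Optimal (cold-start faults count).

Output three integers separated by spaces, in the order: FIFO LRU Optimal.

--- FIFO ---
  step 0: ref 3 -> FAULT, frames=[3,-] (faults so far: 1)
  step 1: ref 2 -> FAULT, frames=[3,2] (faults so far: 2)
  step 2: ref 2 -> HIT, frames=[3,2] (faults so far: 2)
  step 3: ref 3 -> HIT, frames=[3,2] (faults so far: 2)
  step 4: ref 2 -> HIT, frames=[3,2] (faults so far: 2)
  step 5: ref 3 -> HIT, frames=[3,2] (faults so far: 2)
  step 6: ref 2 -> HIT, frames=[3,2] (faults so far: 2)
  step 7: ref 2 -> HIT, frames=[3,2] (faults so far: 2)
  step 8: ref 2 -> HIT, frames=[3,2] (faults so far: 2)
  step 9: ref 1 -> FAULT, evict 3, frames=[1,2] (faults so far: 3)
  step 10: ref 2 -> HIT, frames=[1,2] (faults so far: 3)
  step 11: ref 2 -> HIT, frames=[1,2] (faults so far: 3)
  step 12: ref 3 -> FAULT, evict 2, frames=[1,3] (faults so far: 4)
  step 13: ref 3 -> HIT, frames=[1,3] (faults so far: 4)
  step 14: ref 2 -> FAULT, evict 1, frames=[2,3] (faults so far: 5)
  FIFO total faults: 5
--- LRU ---
  step 0: ref 3 -> FAULT, frames=[3,-] (faults so far: 1)
  step 1: ref 2 -> FAULT, frames=[3,2] (faults so far: 2)
  step 2: ref 2 -> HIT, frames=[3,2] (faults so far: 2)
  step 3: ref 3 -> HIT, frames=[3,2] (faults so far: 2)
  step 4: ref 2 -> HIT, frames=[3,2] (faults so far: 2)
  step 5: ref 3 -> HIT, frames=[3,2] (faults so far: 2)
  step 6: ref 2 -> HIT, frames=[3,2] (faults so far: 2)
  step 7: ref 2 -> HIT, frames=[3,2] (faults so far: 2)
  step 8: ref 2 -> HIT, frames=[3,2] (faults so far: 2)
  step 9: ref 1 -> FAULT, evict 3, frames=[1,2] (faults so far: 3)
  step 10: ref 2 -> HIT, frames=[1,2] (faults so far: 3)
  step 11: ref 2 -> HIT, frames=[1,2] (faults so far: 3)
  step 12: ref 3 -> FAULT, evict 1, frames=[3,2] (faults so far: 4)
  step 13: ref 3 -> HIT, frames=[3,2] (faults so far: 4)
  step 14: ref 2 -> HIT, frames=[3,2] (faults so far: 4)
  LRU total faults: 4
--- Optimal ---
  step 0: ref 3 -> FAULT, frames=[3,-] (faults so far: 1)
  step 1: ref 2 -> FAULT, frames=[3,2] (faults so far: 2)
  step 2: ref 2 -> HIT, frames=[3,2] (faults so far: 2)
  step 3: ref 3 -> HIT, frames=[3,2] (faults so far: 2)
  step 4: ref 2 -> HIT, frames=[3,2] (faults so far: 2)
  step 5: ref 3 -> HIT, frames=[3,2] (faults so far: 2)
  step 6: ref 2 -> HIT, frames=[3,2] (faults so far: 2)
  step 7: ref 2 -> HIT, frames=[3,2] (faults so far: 2)
  step 8: ref 2 -> HIT, frames=[3,2] (faults so far: 2)
  step 9: ref 1 -> FAULT, evict 3, frames=[1,2] (faults so far: 3)
  step 10: ref 2 -> HIT, frames=[1,2] (faults so far: 3)
  step 11: ref 2 -> HIT, frames=[1,2] (faults so far: 3)
  step 12: ref 3 -> FAULT, evict 1, frames=[3,2] (faults so far: 4)
  step 13: ref 3 -> HIT, frames=[3,2] (faults so far: 4)
  step 14: ref 2 -> HIT, frames=[3,2] (faults so far: 4)
  Optimal total faults: 4

Answer: 5 4 4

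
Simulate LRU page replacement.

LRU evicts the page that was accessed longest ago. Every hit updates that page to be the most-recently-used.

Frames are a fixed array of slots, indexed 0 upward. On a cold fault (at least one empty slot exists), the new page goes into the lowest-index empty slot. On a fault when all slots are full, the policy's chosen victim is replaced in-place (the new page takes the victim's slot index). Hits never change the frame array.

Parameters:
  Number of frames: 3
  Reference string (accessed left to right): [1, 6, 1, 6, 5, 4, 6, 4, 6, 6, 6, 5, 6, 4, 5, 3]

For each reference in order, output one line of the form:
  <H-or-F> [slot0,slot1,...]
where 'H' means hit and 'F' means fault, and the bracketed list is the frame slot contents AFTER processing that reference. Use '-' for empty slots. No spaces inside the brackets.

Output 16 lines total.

F [1,-,-]
F [1,6,-]
H [1,6,-]
H [1,6,-]
F [1,6,5]
F [4,6,5]
H [4,6,5]
H [4,6,5]
H [4,6,5]
H [4,6,5]
H [4,6,5]
H [4,6,5]
H [4,6,5]
H [4,6,5]
H [4,6,5]
F [4,3,5]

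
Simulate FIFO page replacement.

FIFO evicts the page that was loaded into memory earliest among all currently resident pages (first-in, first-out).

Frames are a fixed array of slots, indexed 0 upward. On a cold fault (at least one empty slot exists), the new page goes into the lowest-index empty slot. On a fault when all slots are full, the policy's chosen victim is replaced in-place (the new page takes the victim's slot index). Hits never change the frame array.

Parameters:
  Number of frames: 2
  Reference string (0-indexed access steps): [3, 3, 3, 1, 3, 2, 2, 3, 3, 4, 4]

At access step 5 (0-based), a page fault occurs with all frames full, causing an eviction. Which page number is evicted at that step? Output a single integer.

Step 0: ref 3 -> FAULT, frames=[3,-]
Step 1: ref 3 -> HIT, frames=[3,-]
Step 2: ref 3 -> HIT, frames=[3,-]
Step 3: ref 1 -> FAULT, frames=[3,1]
Step 4: ref 3 -> HIT, frames=[3,1]
Step 5: ref 2 -> FAULT, evict 3, frames=[2,1]
At step 5: evicted page 3

Answer: 3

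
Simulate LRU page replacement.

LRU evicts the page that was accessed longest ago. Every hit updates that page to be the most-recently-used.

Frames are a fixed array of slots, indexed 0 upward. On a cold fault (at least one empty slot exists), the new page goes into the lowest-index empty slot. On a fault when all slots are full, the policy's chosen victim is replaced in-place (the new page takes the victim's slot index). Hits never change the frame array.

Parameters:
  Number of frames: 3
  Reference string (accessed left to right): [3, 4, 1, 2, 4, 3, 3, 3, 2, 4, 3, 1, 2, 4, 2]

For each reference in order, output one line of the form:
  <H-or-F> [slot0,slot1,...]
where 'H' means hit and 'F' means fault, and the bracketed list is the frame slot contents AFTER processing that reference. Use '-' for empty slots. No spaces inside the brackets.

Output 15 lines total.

F [3,-,-]
F [3,4,-]
F [3,4,1]
F [2,4,1]
H [2,4,1]
F [2,4,3]
H [2,4,3]
H [2,4,3]
H [2,4,3]
H [2,4,3]
H [2,4,3]
F [1,4,3]
F [1,2,3]
F [1,2,4]
H [1,2,4]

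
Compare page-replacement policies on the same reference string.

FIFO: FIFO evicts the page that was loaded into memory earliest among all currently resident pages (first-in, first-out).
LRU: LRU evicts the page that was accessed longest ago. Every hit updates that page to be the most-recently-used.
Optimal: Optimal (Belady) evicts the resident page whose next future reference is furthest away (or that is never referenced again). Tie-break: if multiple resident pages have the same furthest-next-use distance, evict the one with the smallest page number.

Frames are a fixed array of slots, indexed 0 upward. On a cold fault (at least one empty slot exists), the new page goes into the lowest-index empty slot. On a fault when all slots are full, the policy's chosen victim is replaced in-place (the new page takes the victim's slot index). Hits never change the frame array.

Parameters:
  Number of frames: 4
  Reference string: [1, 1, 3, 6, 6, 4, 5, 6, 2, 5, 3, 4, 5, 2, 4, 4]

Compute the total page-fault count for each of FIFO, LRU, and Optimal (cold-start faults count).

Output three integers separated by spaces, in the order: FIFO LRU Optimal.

Answer: 7 8 6

Derivation:
--- FIFO ---
  step 0: ref 1 -> FAULT, frames=[1,-,-,-] (faults so far: 1)
  step 1: ref 1 -> HIT, frames=[1,-,-,-] (faults so far: 1)
  step 2: ref 3 -> FAULT, frames=[1,3,-,-] (faults so far: 2)
  step 3: ref 6 -> FAULT, frames=[1,3,6,-] (faults so far: 3)
  step 4: ref 6 -> HIT, frames=[1,3,6,-] (faults so far: 3)
  step 5: ref 4 -> FAULT, frames=[1,3,6,4] (faults so far: 4)
  step 6: ref 5 -> FAULT, evict 1, frames=[5,3,6,4] (faults so far: 5)
  step 7: ref 6 -> HIT, frames=[5,3,6,4] (faults so far: 5)
  step 8: ref 2 -> FAULT, evict 3, frames=[5,2,6,4] (faults so far: 6)
  step 9: ref 5 -> HIT, frames=[5,2,6,4] (faults so far: 6)
  step 10: ref 3 -> FAULT, evict 6, frames=[5,2,3,4] (faults so far: 7)
  step 11: ref 4 -> HIT, frames=[5,2,3,4] (faults so far: 7)
  step 12: ref 5 -> HIT, frames=[5,2,3,4] (faults so far: 7)
  step 13: ref 2 -> HIT, frames=[5,2,3,4] (faults so far: 7)
  step 14: ref 4 -> HIT, frames=[5,2,3,4] (faults so far: 7)
  step 15: ref 4 -> HIT, frames=[5,2,3,4] (faults so far: 7)
  FIFO total faults: 7
--- LRU ---
  step 0: ref 1 -> FAULT, frames=[1,-,-,-] (faults so far: 1)
  step 1: ref 1 -> HIT, frames=[1,-,-,-] (faults so far: 1)
  step 2: ref 3 -> FAULT, frames=[1,3,-,-] (faults so far: 2)
  step 3: ref 6 -> FAULT, frames=[1,3,6,-] (faults so far: 3)
  step 4: ref 6 -> HIT, frames=[1,3,6,-] (faults so far: 3)
  step 5: ref 4 -> FAULT, frames=[1,3,6,4] (faults so far: 4)
  step 6: ref 5 -> FAULT, evict 1, frames=[5,3,6,4] (faults so far: 5)
  step 7: ref 6 -> HIT, frames=[5,3,6,4] (faults so far: 5)
  step 8: ref 2 -> FAULT, evict 3, frames=[5,2,6,4] (faults so far: 6)
  step 9: ref 5 -> HIT, frames=[5,2,6,4] (faults so far: 6)
  step 10: ref 3 -> FAULT, evict 4, frames=[5,2,6,3] (faults so far: 7)
  step 11: ref 4 -> FAULT, evict 6, frames=[5,2,4,3] (faults so far: 8)
  step 12: ref 5 -> HIT, frames=[5,2,4,3] (faults so far: 8)
  step 13: ref 2 -> HIT, frames=[5,2,4,3] (faults so far: 8)
  step 14: ref 4 -> HIT, frames=[5,2,4,3] (faults so far: 8)
  step 15: ref 4 -> HIT, frames=[5,2,4,3] (faults so far: 8)
  LRU total faults: 8
--- Optimal ---
  step 0: ref 1 -> FAULT, frames=[1,-,-,-] (faults so far: 1)
  step 1: ref 1 -> HIT, frames=[1,-,-,-] (faults so far: 1)
  step 2: ref 3 -> FAULT, frames=[1,3,-,-] (faults so far: 2)
  step 3: ref 6 -> FAULT, frames=[1,3,6,-] (faults so far: 3)
  step 4: ref 6 -> HIT, frames=[1,3,6,-] (faults so far: 3)
  step 5: ref 4 -> FAULT, frames=[1,3,6,4] (faults so far: 4)
  step 6: ref 5 -> FAULT, evict 1, frames=[5,3,6,4] (faults so far: 5)
  step 7: ref 6 -> HIT, frames=[5,3,6,4] (faults so far: 5)
  step 8: ref 2 -> FAULT, evict 6, frames=[5,3,2,4] (faults so far: 6)
  step 9: ref 5 -> HIT, frames=[5,3,2,4] (faults so far: 6)
  step 10: ref 3 -> HIT, frames=[5,3,2,4] (faults so far: 6)
  step 11: ref 4 -> HIT, frames=[5,3,2,4] (faults so far: 6)
  step 12: ref 5 -> HIT, frames=[5,3,2,4] (faults so far: 6)
  step 13: ref 2 -> HIT, frames=[5,3,2,4] (faults so far: 6)
  step 14: ref 4 -> HIT, frames=[5,3,2,4] (faults so far: 6)
  step 15: ref 4 -> HIT, frames=[5,3,2,4] (faults so far: 6)
  Optimal total faults: 6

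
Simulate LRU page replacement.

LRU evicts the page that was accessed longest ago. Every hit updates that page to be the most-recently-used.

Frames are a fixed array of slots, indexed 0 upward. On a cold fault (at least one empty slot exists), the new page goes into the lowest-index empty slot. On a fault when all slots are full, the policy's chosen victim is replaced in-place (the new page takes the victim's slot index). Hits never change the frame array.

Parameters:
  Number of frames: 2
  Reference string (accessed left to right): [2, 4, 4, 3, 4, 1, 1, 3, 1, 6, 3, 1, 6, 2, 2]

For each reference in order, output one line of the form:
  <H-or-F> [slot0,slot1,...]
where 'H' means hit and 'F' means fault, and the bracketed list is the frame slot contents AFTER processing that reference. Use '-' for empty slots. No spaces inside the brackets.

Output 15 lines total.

F [2,-]
F [2,4]
H [2,4]
F [3,4]
H [3,4]
F [1,4]
H [1,4]
F [1,3]
H [1,3]
F [1,6]
F [3,6]
F [3,1]
F [6,1]
F [6,2]
H [6,2]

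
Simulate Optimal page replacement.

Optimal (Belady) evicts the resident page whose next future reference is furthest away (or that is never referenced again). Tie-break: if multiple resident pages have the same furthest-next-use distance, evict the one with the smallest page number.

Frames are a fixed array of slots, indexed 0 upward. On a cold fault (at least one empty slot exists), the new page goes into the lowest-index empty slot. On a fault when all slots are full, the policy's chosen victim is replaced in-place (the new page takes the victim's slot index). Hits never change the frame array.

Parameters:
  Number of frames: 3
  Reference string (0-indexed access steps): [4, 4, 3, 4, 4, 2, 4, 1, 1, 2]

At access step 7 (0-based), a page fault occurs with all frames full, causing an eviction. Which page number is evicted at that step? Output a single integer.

Step 0: ref 4 -> FAULT, frames=[4,-,-]
Step 1: ref 4 -> HIT, frames=[4,-,-]
Step 2: ref 3 -> FAULT, frames=[4,3,-]
Step 3: ref 4 -> HIT, frames=[4,3,-]
Step 4: ref 4 -> HIT, frames=[4,3,-]
Step 5: ref 2 -> FAULT, frames=[4,3,2]
Step 6: ref 4 -> HIT, frames=[4,3,2]
Step 7: ref 1 -> FAULT, evict 3, frames=[4,1,2]
At step 7: evicted page 3

Answer: 3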